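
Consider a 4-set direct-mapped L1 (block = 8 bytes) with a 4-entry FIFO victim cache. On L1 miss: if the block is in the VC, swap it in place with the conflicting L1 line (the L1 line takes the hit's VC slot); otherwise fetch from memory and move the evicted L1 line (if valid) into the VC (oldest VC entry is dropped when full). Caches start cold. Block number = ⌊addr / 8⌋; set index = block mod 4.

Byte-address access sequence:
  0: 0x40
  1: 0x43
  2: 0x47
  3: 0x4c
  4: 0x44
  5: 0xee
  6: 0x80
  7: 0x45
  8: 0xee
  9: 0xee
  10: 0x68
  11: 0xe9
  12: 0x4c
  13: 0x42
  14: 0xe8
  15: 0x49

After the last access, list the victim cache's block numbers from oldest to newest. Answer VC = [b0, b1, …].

VC = [29, 16, 13]

#0 0x40→b8/s0 MISS; vc=[]
#1 0x43→b8/s0 L1-HIT; vc=[]
#2 0x47→b8/s0 L1-HIT; vc=[]
#3 0x4c→b9/s1 MISS; vc=[]
#4 0x44→b8/s0 L1-HIT; vc=[]
#5 0xee→b29/s1 MISS; vc=[9]
#6 0x80→b16/s0 MISS; vc=[9,8]
#7 0x45→b8/s0 VC-HIT; vc=[9,16]
#8 0xee→b29/s1 L1-HIT; vc=[9,16]
#9 0xee→b29/s1 L1-HIT; vc=[9,16]
#10 0x68→b13/s1 MISS; vc=[9,16,29]
#11 0xe9→b29/s1 VC-HIT; vc=[9,16,13]
#12 0x4c→b9/s1 VC-HIT; vc=[29,16,13]
#13 0x42→b8/s0 L1-HIT; vc=[29,16,13]
#14 0xe8→b29/s1 VC-HIT; vc=[9,16,13]
#15 0x49→b9/s1 VC-HIT; vc=[29,16,13]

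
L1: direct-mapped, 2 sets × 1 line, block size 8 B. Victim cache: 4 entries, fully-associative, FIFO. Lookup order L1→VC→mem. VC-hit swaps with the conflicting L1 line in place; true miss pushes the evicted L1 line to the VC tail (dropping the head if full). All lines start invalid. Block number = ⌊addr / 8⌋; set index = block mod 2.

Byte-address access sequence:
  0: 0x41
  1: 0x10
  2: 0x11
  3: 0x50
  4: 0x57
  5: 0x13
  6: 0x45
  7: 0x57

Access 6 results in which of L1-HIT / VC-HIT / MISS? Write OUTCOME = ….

OUTCOME = VC-HIT

0: 0x41 (blk 8, set 0) → MISS  vc=[]
1: 0x10 (blk 2, set 0) → MISS  vc=[8]
2: 0x11 (blk 2, set 0) → L1-HIT  vc=[8]
3: 0x50 (blk 10, set 0) → MISS  vc=[8, 2]
4: 0x57 (blk 10, set 0) → L1-HIT  vc=[8, 2]
5: 0x13 (blk 2, set 0) → VC-HIT  vc=[8, 10]
6: 0x45 (blk 8, set 0) → VC-HIT  vc=[2, 10]
7: 0x57 (blk 10, set 0) → VC-HIT  vc=[2, 8]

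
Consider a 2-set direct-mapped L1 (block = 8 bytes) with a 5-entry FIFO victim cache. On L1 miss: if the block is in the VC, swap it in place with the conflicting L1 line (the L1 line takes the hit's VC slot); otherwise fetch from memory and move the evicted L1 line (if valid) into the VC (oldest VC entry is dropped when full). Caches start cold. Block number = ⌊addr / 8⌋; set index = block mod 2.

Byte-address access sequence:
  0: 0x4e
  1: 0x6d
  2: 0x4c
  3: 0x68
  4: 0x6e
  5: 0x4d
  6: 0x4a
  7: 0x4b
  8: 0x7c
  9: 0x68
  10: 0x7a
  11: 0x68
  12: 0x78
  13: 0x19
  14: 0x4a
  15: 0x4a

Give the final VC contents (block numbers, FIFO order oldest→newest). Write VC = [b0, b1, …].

VC = [13, 3, 15]

  [0] addr=0x4e blk=9 s=1: MISS | VC []
  [1] addr=0x6d blk=13 s=1: MISS | VC [9]
  [2] addr=0x4c blk=9 s=1: VC-HIT | VC [13]
  [3] addr=0x68 blk=13 s=1: VC-HIT | VC [9]
  [4] addr=0x6e blk=13 s=1: L1-HIT | VC [9]
  [5] addr=0x4d blk=9 s=1: VC-HIT | VC [13]
  [6] addr=0x4a blk=9 s=1: L1-HIT | VC [13]
  [7] addr=0x4b blk=9 s=1: L1-HIT | VC [13]
  [8] addr=0x7c blk=15 s=1: MISS | VC [13, 9]
  [9] addr=0x68 blk=13 s=1: VC-HIT | VC [15, 9]
  [10] addr=0x7a blk=15 s=1: VC-HIT | VC [13, 9]
  [11] addr=0x68 blk=13 s=1: VC-HIT | VC [15, 9]
  [12] addr=0x78 blk=15 s=1: VC-HIT | VC [13, 9]
  [13] addr=0x19 blk=3 s=1: MISS | VC [13, 9, 15]
  [14] addr=0x4a blk=9 s=1: VC-HIT | VC [13, 3, 15]
  [15] addr=0x4a blk=9 s=1: L1-HIT | VC [13, 3, 15]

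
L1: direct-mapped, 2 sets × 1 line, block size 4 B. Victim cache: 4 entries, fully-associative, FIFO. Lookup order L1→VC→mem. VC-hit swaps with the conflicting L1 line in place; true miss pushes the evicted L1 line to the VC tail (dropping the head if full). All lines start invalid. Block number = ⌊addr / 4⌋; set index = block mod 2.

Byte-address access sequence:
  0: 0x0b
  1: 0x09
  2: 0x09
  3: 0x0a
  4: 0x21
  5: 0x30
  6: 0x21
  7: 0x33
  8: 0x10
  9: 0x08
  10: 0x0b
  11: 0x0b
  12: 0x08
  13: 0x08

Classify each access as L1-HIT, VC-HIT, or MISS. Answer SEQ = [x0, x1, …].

0: 0xb (blk 2, set 0) → MISS  vc=[]
1: 0x9 (blk 2, set 0) → L1-HIT  vc=[]
2: 0x9 (blk 2, set 0) → L1-HIT  vc=[]
3: 0xa (blk 2, set 0) → L1-HIT  vc=[]
4: 0x21 (blk 8, set 0) → MISS  vc=[2]
5: 0x30 (blk 12, set 0) → MISS  vc=[2, 8]
6: 0x21 (blk 8, set 0) → VC-HIT  vc=[2, 12]
7: 0x33 (blk 12, set 0) → VC-HIT  vc=[2, 8]
8: 0x10 (blk 4, set 0) → MISS  vc=[2, 8, 12]
9: 0x8 (blk 2, set 0) → VC-HIT  vc=[4, 8, 12]
10: 0xb (blk 2, set 0) → L1-HIT  vc=[4, 8, 12]
11: 0xb (blk 2, set 0) → L1-HIT  vc=[4, 8, 12]
12: 0x8 (blk 2, set 0) → L1-HIT  vc=[4, 8, 12]
13: 0x8 (blk 2, set 0) → L1-HIT  vc=[4, 8, 12]

SEQ = [MISS, L1-HIT, L1-HIT, L1-HIT, MISS, MISS, VC-HIT, VC-HIT, MISS, VC-HIT, L1-HIT, L1-HIT, L1-HIT, L1-HIT]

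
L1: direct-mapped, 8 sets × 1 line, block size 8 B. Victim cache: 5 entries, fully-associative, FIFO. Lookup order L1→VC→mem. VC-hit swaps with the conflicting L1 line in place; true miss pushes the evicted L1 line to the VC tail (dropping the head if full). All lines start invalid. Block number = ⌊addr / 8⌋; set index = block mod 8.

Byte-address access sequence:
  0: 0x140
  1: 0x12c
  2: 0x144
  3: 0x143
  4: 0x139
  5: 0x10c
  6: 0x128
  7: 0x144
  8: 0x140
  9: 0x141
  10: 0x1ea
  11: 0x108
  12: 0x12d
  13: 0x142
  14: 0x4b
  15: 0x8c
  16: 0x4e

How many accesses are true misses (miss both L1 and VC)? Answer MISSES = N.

  [0] addr=0x140 blk=40 s=0: MISS | VC []
  [1] addr=0x12c blk=37 s=5: MISS | VC []
  [2] addr=0x144 blk=40 s=0: L1-HIT | VC []
  [3] addr=0x143 blk=40 s=0: L1-HIT | VC []
  [4] addr=0x139 blk=39 s=7: MISS | VC []
  [5] addr=0x10c blk=33 s=1: MISS | VC []
  [6] addr=0x128 blk=37 s=5: L1-HIT | VC []
  [7] addr=0x144 blk=40 s=0: L1-HIT | VC []
  [8] addr=0x140 blk=40 s=0: L1-HIT | VC []
  [9] addr=0x141 blk=40 s=0: L1-HIT | VC []
  [10] addr=0x1ea blk=61 s=5: MISS | VC [37]
  [11] addr=0x108 blk=33 s=1: L1-HIT | VC [37]
  [12] addr=0x12d blk=37 s=5: VC-HIT | VC [61]
  [13] addr=0x142 blk=40 s=0: L1-HIT | VC [61]
  [14] addr=0x4b blk=9 s=1: MISS | VC [61, 33]
  [15] addr=0x8c blk=17 s=1: MISS | VC [61, 33, 9]
  [16] addr=0x4e blk=9 s=1: VC-HIT | VC [61, 33, 17]

MISSES = 7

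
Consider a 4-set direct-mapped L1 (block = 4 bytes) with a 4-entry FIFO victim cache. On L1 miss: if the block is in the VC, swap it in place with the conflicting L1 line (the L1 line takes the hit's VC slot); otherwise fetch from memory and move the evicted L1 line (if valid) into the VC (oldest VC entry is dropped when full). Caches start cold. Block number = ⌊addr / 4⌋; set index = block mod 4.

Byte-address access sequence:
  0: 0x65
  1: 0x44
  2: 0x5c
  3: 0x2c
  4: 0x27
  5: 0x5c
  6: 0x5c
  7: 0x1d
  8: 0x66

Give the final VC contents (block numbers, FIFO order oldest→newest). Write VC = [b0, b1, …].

#0 0x65→b25/s1 MISS; vc=[]
#1 0x44→b17/s1 MISS; vc=[25]
#2 0x5c→b23/s3 MISS; vc=[25]
#3 0x2c→b11/s3 MISS; vc=[25,23]
#4 0x27→b9/s1 MISS; vc=[25,23,17]
#5 0x5c→b23/s3 VC-HIT; vc=[25,11,17]
#6 0x5c→b23/s3 L1-HIT; vc=[25,11,17]
#7 0x1d→b7/s3 MISS; vc=[25,11,17,23]
#8 0x66→b25/s1 VC-HIT; vc=[9,11,17,23]

VC = [9, 11, 17, 23]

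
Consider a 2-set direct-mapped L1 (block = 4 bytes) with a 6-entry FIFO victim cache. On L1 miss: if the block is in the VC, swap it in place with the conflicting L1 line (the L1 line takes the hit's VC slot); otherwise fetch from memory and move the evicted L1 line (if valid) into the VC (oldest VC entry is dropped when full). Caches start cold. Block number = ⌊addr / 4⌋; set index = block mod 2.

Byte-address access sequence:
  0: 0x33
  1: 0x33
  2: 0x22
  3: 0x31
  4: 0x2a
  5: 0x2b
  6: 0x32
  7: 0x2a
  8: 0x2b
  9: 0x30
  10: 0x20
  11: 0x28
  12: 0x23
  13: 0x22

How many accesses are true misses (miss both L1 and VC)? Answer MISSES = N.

MISSES = 3

  [0] addr=0x33 blk=12 s=0: MISS | VC []
  [1] addr=0x33 blk=12 s=0: L1-HIT | VC []
  [2] addr=0x22 blk=8 s=0: MISS | VC [12]
  [3] addr=0x31 blk=12 s=0: VC-HIT | VC [8]
  [4] addr=0x2a blk=10 s=0: MISS | VC [8, 12]
  [5] addr=0x2b blk=10 s=0: L1-HIT | VC [8, 12]
  [6] addr=0x32 blk=12 s=0: VC-HIT | VC [8, 10]
  [7] addr=0x2a blk=10 s=0: VC-HIT | VC [8, 12]
  [8] addr=0x2b blk=10 s=0: L1-HIT | VC [8, 12]
  [9] addr=0x30 blk=12 s=0: VC-HIT | VC [8, 10]
  [10] addr=0x20 blk=8 s=0: VC-HIT | VC [12, 10]
  [11] addr=0x28 blk=10 s=0: VC-HIT | VC [12, 8]
  [12] addr=0x23 blk=8 s=0: VC-HIT | VC [12, 10]
  [13] addr=0x22 blk=8 s=0: L1-HIT | VC [12, 10]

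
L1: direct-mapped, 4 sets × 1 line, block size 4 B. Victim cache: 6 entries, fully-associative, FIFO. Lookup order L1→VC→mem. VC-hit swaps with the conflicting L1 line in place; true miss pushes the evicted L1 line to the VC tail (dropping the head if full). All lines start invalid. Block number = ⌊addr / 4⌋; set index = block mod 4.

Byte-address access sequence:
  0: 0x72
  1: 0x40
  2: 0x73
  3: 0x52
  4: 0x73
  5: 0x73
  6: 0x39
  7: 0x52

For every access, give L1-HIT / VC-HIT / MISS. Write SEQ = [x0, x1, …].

SEQ = [MISS, MISS, VC-HIT, MISS, VC-HIT, L1-HIT, MISS, VC-HIT]

  [0] addr=0x72 blk=28 s=0: MISS | VC []
  [1] addr=0x40 blk=16 s=0: MISS | VC [28]
  [2] addr=0x73 blk=28 s=0: VC-HIT | VC [16]
  [3] addr=0x52 blk=20 s=0: MISS | VC [16, 28]
  [4] addr=0x73 blk=28 s=0: VC-HIT | VC [16, 20]
  [5] addr=0x73 blk=28 s=0: L1-HIT | VC [16, 20]
  [6] addr=0x39 blk=14 s=2: MISS | VC [16, 20]
  [7] addr=0x52 blk=20 s=0: VC-HIT | VC [16, 28]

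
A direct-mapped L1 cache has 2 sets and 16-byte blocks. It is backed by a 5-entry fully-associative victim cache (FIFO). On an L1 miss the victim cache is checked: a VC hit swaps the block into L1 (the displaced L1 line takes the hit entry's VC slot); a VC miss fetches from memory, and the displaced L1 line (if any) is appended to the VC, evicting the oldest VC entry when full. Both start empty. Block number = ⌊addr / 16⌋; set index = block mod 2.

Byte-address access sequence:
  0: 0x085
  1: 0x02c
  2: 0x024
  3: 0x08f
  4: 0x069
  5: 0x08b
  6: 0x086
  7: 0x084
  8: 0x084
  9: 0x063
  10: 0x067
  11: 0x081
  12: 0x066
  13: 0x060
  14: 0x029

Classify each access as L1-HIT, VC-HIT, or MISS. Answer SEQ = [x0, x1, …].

#0 0x85→b8/s0 MISS; vc=[]
#1 0x2c→b2/s0 MISS; vc=[8]
#2 0x24→b2/s0 L1-HIT; vc=[8]
#3 0x8f→b8/s0 VC-HIT; vc=[2]
#4 0x69→b6/s0 MISS; vc=[2,8]
#5 0x8b→b8/s0 VC-HIT; vc=[2,6]
#6 0x86→b8/s0 L1-HIT; vc=[2,6]
#7 0x84→b8/s0 L1-HIT; vc=[2,6]
#8 0x84→b8/s0 L1-HIT; vc=[2,6]
#9 0x63→b6/s0 VC-HIT; vc=[2,8]
#10 0x67→b6/s0 L1-HIT; vc=[2,8]
#11 0x81→b8/s0 VC-HIT; vc=[2,6]
#12 0x66→b6/s0 VC-HIT; vc=[2,8]
#13 0x60→b6/s0 L1-HIT; vc=[2,8]
#14 0x29→b2/s0 VC-HIT; vc=[6,8]

SEQ = [MISS, MISS, L1-HIT, VC-HIT, MISS, VC-HIT, L1-HIT, L1-HIT, L1-HIT, VC-HIT, L1-HIT, VC-HIT, VC-HIT, L1-HIT, VC-HIT]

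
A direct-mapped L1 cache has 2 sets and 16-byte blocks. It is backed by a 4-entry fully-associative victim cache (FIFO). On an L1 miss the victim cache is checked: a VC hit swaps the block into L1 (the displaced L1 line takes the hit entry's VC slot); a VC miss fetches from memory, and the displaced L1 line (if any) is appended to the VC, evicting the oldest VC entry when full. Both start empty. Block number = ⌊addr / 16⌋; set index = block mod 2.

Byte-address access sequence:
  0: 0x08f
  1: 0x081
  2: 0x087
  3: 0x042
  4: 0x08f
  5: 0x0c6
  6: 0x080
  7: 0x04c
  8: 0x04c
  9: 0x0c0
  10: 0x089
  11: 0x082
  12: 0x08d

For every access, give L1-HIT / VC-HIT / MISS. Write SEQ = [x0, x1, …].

  [0] addr=0x8f blk=8 s=0: MISS | VC []
  [1] addr=0x81 blk=8 s=0: L1-HIT | VC []
  [2] addr=0x87 blk=8 s=0: L1-HIT | VC []
  [3] addr=0x42 blk=4 s=0: MISS | VC [8]
  [4] addr=0x8f blk=8 s=0: VC-HIT | VC [4]
  [5] addr=0xc6 blk=12 s=0: MISS | VC [4, 8]
  [6] addr=0x80 blk=8 s=0: VC-HIT | VC [4, 12]
  [7] addr=0x4c blk=4 s=0: VC-HIT | VC [8, 12]
  [8] addr=0x4c blk=4 s=0: L1-HIT | VC [8, 12]
  [9] addr=0xc0 blk=12 s=0: VC-HIT | VC [8, 4]
  [10] addr=0x89 blk=8 s=0: VC-HIT | VC [12, 4]
  [11] addr=0x82 blk=8 s=0: L1-HIT | VC [12, 4]
  [12] addr=0x8d blk=8 s=0: L1-HIT | VC [12, 4]

SEQ = [MISS, L1-HIT, L1-HIT, MISS, VC-HIT, MISS, VC-HIT, VC-HIT, L1-HIT, VC-HIT, VC-HIT, L1-HIT, L1-HIT]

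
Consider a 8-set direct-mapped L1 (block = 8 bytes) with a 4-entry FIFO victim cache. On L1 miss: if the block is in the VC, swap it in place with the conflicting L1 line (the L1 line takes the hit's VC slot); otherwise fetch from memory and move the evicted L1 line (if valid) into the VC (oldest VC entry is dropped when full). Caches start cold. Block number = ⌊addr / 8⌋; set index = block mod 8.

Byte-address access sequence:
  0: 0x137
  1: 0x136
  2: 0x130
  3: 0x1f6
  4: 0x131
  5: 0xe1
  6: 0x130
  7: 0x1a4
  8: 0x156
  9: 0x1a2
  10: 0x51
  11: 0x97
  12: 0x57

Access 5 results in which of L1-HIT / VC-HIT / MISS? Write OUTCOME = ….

OUTCOME = MISS

#0 0x137→b38/s6 MISS; vc=[]
#1 0x136→b38/s6 L1-HIT; vc=[]
#2 0x130→b38/s6 L1-HIT; vc=[]
#3 0x1f6→b62/s6 MISS; vc=[38]
#4 0x131→b38/s6 VC-HIT; vc=[62]
#5 0xe1→b28/s4 MISS; vc=[62]
#6 0x130→b38/s6 L1-HIT; vc=[62]
#7 0x1a4→b52/s4 MISS; vc=[62,28]
#8 0x156→b42/s2 MISS; vc=[62,28]
#9 0x1a2→b52/s4 L1-HIT; vc=[62,28]
#10 0x51→b10/s2 MISS; vc=[62,28,42]
#11 0x97→b18/s2 MISS; vc=[62,28,42,10]
#12 0x57→b10/s2 VC-HIT; vc=[62,28,42,18]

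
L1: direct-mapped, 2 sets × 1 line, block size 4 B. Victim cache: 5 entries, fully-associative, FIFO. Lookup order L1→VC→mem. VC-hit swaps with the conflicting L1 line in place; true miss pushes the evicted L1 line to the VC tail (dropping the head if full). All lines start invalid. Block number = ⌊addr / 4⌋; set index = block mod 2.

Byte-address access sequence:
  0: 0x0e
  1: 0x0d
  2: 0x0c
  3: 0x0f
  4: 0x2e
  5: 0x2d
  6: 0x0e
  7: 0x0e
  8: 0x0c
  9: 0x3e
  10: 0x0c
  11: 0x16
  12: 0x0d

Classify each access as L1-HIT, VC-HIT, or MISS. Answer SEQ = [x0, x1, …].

  [0] addr=0xe blk=3 s=1: MISS | VC []
  [1] addr=0xd blk=3 s=1: L1-HIT | VC []
  [2] addr=0xc blk=3 s=1: L1-HIT | VC []
  [3] addr=0xf blk=3 s=1: L1-HIT | VC []
  [4] addr=0x2e blk=11 s=1: MISS | VC [3]
  [5] addr=0x2d blk=11 s=1: L1-HIT | VC [3]
  [6] addr=0xe blk=3 s=1: VC-HIT | VC [11]
  [7] addr=0xe blk=3 s=1: L1-HIT | VC [11]
  [8] addr=0xc blk=3 s=1: L1-HIT | VC [11]
  [9] addr=0x3e blk=15 s=1: MISS | VC [11, 3]
  [10] addr=0xc blk=3 s=1: VC-HIT | VC [11, 15]
  [11] addr=0x16 blk=5 s=1: MISS | VC [11, 15, 3]
  [12] addr=0xd blk=3 s=1: VC-HIT | VC [11, 15, 5]

SEQ = [MISS, L1-HIT, L1-HIT, L1-HIT, MISS, L1-HIT, VC-HIT, L1-HIT, L1-HIT, MISS, VC-HIT, MISS, VC-HIT]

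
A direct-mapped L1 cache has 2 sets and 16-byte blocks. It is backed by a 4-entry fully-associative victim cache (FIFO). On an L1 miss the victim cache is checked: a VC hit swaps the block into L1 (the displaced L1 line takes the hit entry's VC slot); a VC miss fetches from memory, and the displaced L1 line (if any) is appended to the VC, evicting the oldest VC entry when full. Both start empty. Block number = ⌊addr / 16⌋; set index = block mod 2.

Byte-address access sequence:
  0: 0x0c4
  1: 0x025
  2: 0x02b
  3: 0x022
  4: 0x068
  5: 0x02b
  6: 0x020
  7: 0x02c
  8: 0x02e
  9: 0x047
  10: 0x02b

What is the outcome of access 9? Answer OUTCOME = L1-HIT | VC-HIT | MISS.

0: 0xc4 (blk 12, set 0) → MISS  vc=[]
1: 0x25 (blk 2, set 0) → MISS  vc=[12]
2: 0x2b (blk 2, set 0) → L1-HIT  vc=[12]
3: 0x22 (blk 2, set 0) → L1-HIT  vc=[12]
4: 0x68 (blk 6, set 0) → MISS  vc=[12, 2]
5: 0x2b (blk 2, set 0) → VC-HIT  vc=[12, 6]
6: 0x20 (blk 2, set 0) → L1-HIT  vc=[12, 6]
7: 0x2c (blk 2, set 0) → L1-HIT  vc=[12, 6]
8: 0x2e (blk 2, set 0) → L1-HIT  vc=[12, 6]
9: 0x47 (blk 4, set 0) → MISS  vc=[12, 6, 2]
10: 0x2b (blk 2, set 0) → VC-HIT  vc=[12, 6, 4]

OUTCOME = MISS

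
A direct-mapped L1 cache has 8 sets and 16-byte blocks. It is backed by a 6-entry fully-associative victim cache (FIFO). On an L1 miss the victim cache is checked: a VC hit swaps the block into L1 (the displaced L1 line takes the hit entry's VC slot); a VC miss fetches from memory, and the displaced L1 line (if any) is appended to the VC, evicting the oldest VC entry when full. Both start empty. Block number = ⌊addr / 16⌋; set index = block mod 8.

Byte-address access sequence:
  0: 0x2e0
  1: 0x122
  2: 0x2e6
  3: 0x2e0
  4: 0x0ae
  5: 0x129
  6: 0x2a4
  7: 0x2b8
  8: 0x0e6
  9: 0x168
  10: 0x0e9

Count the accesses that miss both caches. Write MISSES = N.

MISSES = 7

  [0] addr=0x2e0 blk=46 s=6: MISS | VC []
  [1] addr=0x122 blk=18 s=2: MISS | VC []
  [2] addr=0x2e6 blk=46 s=6: L1-HIT | VC []
  [3] addr=0x2e0 blk=46 s=6: L1-HIT | VC []
  [4] addr=0xae blk=10 s=2: MISS | VC [18]
  [5] addr=0x129 blk=18 s=2: VC-HIT | VC [10]
  [6] addr=0x2a4 blk=42 s=2: MISS | VC [10, 18]
  [7] addr=0x2b8 blk=43 s=3: MISS | VC [10, 18]
  [8] addr=0xe6 blk=14 s=6: MISS | VC [10, 18, 46]
  [9] addr=0x168 blk=22 s=6: MISS | VC [10, 18, 46, 14]
  [10] addr=0xe9 blk=14 s=6: VC-HIT | VC [10, 18, 46, 22]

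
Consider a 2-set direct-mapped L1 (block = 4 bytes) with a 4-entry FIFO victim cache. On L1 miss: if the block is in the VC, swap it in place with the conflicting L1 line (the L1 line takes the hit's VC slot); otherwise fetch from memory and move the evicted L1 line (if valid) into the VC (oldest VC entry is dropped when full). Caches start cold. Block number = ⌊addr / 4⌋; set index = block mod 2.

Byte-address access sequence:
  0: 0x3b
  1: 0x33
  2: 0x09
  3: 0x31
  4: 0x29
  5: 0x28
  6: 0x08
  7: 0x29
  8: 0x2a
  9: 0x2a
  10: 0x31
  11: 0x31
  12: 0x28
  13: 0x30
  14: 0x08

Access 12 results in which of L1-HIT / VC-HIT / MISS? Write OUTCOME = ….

OUTCOME = VC-HIT

  [0] addr=0x3b blk=14 s=0: MISS | VC []
  [1] addr=0x33 blk=12 s=0: MISS | VC [14]
  [2] addr=0x9 blk=2 s=0: MISS | VC [14, 12]
  [3] addr=0x31 blk=12 s=0: VC-HIT | VC [14, 2]
  [4] addr=0x29 blk=10 s=0: MISS | VC [14, 2, 12]
  [5] addr=0x28 blk=10 s=0: L1-HIT | VC [14, 2, 12]
  [6] addr=0x8 blk=2 s=0: VC-HIT | VC [14, 10, 12]
  [7] addr=0x29 blk=10 s=0: VC-HIT | VC [14, 2, 12]
  [8] addr=0x2a blk=10 s=0: L1-HIT | VC [14, 2, 12]
  [9] addr=0x2a blk=10 s=0: L1-HIT | VC [14, 2, 12]
  [10] addr=0x31 blk=12 s=0: VC-HIT | VC [14, 2, 10]
  [11] addr=0x31 blk=12 s=0: L1-HIT | VC [14, 2, 10]
  [12] addr=0x28 blk=10 s=0: VC-HIT | VC [14, 2, 12]
  [13] addr=0x30 blk=12 s=0: VC-HIT | VC [14, 2, 10]
  [14] addr=0x8 blk=2 s=0: VC-HIT | VC [14, 12, 10]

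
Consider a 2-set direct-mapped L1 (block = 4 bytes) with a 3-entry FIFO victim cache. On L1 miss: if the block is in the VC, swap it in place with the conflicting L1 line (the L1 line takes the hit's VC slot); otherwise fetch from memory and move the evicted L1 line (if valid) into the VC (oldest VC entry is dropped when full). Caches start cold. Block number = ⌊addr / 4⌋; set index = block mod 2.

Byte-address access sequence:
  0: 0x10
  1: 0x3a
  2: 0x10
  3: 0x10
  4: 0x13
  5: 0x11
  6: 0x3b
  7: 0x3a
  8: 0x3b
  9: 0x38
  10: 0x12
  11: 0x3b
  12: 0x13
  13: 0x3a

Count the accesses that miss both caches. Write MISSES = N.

MISSES = 2

0: 0x10 (blk 4, set 0) → MISS  vc=[]
1: 0x3a (blk 14, set 0) → MISS  vc=[4]
2: 0x10 (blk 4, set 0) → VC-HIT  vc=[14]
3: 0x10 (blk 4, set 0) → L1-HIT  vc=[14]
4: 0x13 (blk 4, set 0) → L1-HIT  vc=[14]
5: 0x11 (blk 4, set 0) → L1-HIT  vc=[14]
6: 0x3b (blk 14, set 0) → VC-HIT  vc=[4]
7: 0x3a (blk 14, set 0) → L1-HIT  vc=[4]
8: 0x3b (blk 14, set 0) → L1-HIT  vc=[4]
9: 0x38 (blk 14, set 0) → L1-HIT  vc=[4]
10: 0x12 (blk 4, set 0) → VC-HIT  vc=[14]
11: 0x3b (blk 14, set 0) → VC-HIT  vc=[4]
12: 0x13 (blk 4, set 0) → VC-HIT  vc=[14]
13: 0x3a (blk 14, set 0) → VC-HIT  vc=[4]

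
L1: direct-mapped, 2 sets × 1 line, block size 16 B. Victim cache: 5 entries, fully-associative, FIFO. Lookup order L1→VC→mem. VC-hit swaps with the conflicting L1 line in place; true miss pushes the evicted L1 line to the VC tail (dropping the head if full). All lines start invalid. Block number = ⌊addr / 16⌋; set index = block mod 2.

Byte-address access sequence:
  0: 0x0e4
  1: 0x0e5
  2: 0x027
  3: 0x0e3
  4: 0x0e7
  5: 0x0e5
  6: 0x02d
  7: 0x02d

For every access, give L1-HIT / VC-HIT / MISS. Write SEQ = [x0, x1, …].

SEQ = [MISS, L1-HIT, MISS, VC-HIT, L1-HIT, L1-HIT, VC-HIT, L1-HIT]

#0 0xe4→b14/s0 MISS; vc=[]
#1 0xe5→b14/s0 L1-HIT; vc=[]
#2 0x27→b2/s0 MISS; vc=[14]
#3 0xe3→b14/s0 VC-HIT; vc=[2]
#4 0xe7→b14/s0 L1-HIT; vc=[2]
#5 0xe5→b14/s0 L1-HIT; vc=[2]
#6 0x2d→b2/s0 VC-HIT; vc=[14]
#7 0x2d→b2/s0 L1-HIT; vc=[14]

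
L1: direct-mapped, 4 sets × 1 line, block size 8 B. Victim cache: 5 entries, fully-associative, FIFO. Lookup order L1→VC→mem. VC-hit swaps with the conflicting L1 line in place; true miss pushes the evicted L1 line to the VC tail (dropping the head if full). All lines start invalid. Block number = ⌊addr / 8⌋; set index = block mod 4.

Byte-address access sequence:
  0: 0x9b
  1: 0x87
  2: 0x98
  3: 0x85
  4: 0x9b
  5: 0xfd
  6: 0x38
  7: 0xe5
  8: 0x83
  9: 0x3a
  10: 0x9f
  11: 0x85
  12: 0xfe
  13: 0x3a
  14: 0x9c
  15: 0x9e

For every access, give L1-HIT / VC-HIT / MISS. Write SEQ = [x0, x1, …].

#0 0x9b→b19/s3 MISS; vc=[]
#1 0x87→b16/s0 MISS; vc=[]
#2 0x98→b19/s3 L1-HIT; vc=[]
#3 0x85→b16/s0 L1-HIT; vc=[]
#4 0x9b→b19/s3 L1-HIT; vc=[]
#5 0xfd→b31/s3 MISS; vc=[19]
#6 0x38→b7/s3 MISS; vc=[19,31]
#7 0xe5→b28/s0 MISS; vc=[19,31,16]
#8 0x83→b16/s0 VC-HIT; vc=[19,31,28]
#9 0x3a→b7/s3 L1-HIT; vc=[19,31,28]
#10 0x9f→b19/s3 VC-HIT; vc=[7,31,28]
#11 0x85→b16/s0 L1-HIT; vc=[7,31,28]
#12 0xfe→b31/s3 VC-HIT; vc=[7,19,28]
#13 0x3a→b7/s3 VC-HIT; vc=[31,19,28]
#14 0x9c→b19/s3 VC-HIT; vc=[31,7,28]
#15 0x9e→b19/s3 L1-HIT; vc=[31,7,28]

SEQ = [MISS, MISS, L1-HIT, L1-HIT, L1-HIT, MISS, MISS, MISS, VC-HIT, L1-HIT, VC-HIT, L1-HIT, VC-HIT, VC-HIT, VC-HIT, L1-HIT]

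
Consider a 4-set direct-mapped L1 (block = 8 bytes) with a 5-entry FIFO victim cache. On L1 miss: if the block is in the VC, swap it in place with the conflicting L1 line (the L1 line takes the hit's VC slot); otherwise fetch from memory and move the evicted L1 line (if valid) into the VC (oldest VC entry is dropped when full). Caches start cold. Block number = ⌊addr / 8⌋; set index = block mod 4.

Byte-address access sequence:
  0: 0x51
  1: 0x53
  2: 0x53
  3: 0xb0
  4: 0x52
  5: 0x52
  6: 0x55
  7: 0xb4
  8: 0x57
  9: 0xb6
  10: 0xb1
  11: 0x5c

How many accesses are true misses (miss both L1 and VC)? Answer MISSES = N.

#0 0x51→b10/s2 MISS; vc=[]
#1 0x53→b10/s2 L1-HIT; vc=[]
#2 0x53→b10/s2 L1-HIT; vc=[]
#3 0xb0→b22/s2 MISS; vc=[10]
#4 0x52→b10/s2 VC-HIT; vc=[22]
#5 0x52→b10/s2 L1-HIT; vc=[22]
#6 0x55→b10/s2 L1-HIT; vc=[22]
#7 0xb4→b22/s2 VC-HIT; vc=[10]
#8 0x57→b10/s2 VC-HIT; vc=[22]
#9 0xb6→b22/s2 VC-HIT; vc=[10]
#10 0xb1→b22/s2 L1-HIT; vc=[10]
#11 0x5c→b11/s3 MISS; vc=[10]

MISSES = 3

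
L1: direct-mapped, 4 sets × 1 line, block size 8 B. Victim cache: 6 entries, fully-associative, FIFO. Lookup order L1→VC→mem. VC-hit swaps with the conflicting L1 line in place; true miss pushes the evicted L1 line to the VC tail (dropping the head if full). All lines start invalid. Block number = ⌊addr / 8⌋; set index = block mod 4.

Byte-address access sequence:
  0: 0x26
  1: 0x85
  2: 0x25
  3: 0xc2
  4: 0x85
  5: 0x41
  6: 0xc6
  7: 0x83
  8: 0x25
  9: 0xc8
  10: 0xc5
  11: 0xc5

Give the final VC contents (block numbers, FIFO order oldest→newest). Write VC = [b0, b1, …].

VC = [8, 16, 4]

#0 0x26→b4/s0 MISS; vc=[]
#1 0x85→b16/s0 MISS; vc=[4]
#2 0x25→b4/s0 VC-HIT; vc=[16]
#3 0xc2→b24/s0 MISS; vc=[16,4]
#4 0x85→b16/s0 VC-HIT; vc=[24,4]
#5 0x41→b8/s0 MISS; vc=[24,4,16]
#6 0xc6→b24/s0 VC-HIT; vc=[8,4,16]
#7 0x83→b16/s0 VC-HIT; vc=[8,4,24]
#8 0x25→b4/s0 VC-HIT; vc=[8,16,24]
#9 0xc8→b25/s1 MISS; vc=[8,16,24]
#10 0xc5→b24/s0 VC-HIT; vc=[8,16,4]
#11 0xc5→b24/s0 L1-HIT; vc=[8,16,4]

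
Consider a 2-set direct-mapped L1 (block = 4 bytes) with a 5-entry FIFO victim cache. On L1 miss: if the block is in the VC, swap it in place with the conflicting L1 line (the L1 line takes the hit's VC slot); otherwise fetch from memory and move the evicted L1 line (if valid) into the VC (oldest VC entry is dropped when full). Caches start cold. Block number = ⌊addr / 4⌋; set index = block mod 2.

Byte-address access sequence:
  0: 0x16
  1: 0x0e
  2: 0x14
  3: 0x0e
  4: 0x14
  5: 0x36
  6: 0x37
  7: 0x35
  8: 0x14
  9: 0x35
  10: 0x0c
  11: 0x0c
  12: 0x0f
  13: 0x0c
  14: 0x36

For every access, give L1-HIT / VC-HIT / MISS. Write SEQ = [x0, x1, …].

  [0] addr=0x16 blk=5 s=1: MISS | VC []
  [1] addr=0xe blk=3 s=1: MISS | VC [5]
  [2] addr=0x14 blk=5 s=1: VC-HIT | VC [3]
  [3] addr=0xe blk=3 s=1: VC-HIT | VC [5]
  [4] addr=0x14 blk=5 s=1: VC-HIT | VC [3]
  [5] addr=0x36 blk=13 s=1: MISS | VC [3, 5]
  [6] addr=0x37 blk=13 s=1: L1-HIT | VC [3, 5]
  [7] addr=0x35 blk=13 s=1: L1-HIT | VC [3, 5]
  [8] addr=0x14 blk=5 s=1: VC-HIT | VC [3, 13]
  [9] addr=0x35 blk=13 s=1: VC-HIT | VC [3, 5]
  [10] addr=0xc blk=3 s=1: VC-HIT | VC [13, 5]
  [11] addr=0xc blk=3 s=1: L1-HIT | VC [13, 5]
  [12] addr=0xf blk=3 s=1: L1-HIT | VC [13, 5]
  [13] addr=0xc blk=3 s=1: L1-HIT | VC [13, 5]
  [14] addr=0x36 blk=13 s=1: VC-HIT | VC [3, 5]

SEQ = [MISS, MISS, VC-HIT, VC-HIT, VC-HIT, MISS, L1-HIT, L1-HIT, VC-HIT, VC-HIT, VC-HIT, L1-HIT, L1-HIT, L1-HIT, VC-HIT]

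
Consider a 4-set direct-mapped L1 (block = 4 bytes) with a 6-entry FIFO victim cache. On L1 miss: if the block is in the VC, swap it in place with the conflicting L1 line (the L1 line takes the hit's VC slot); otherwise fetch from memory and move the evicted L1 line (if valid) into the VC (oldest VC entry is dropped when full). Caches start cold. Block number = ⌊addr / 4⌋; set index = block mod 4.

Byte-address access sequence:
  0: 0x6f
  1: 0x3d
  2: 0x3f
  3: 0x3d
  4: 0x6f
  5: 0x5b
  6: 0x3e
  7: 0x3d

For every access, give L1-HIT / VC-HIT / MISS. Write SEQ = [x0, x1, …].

SEQ = [MISS, MISS, L1-HIT, L1-HIT, VC-HIT, MISS, VC-HIT, L1-HIT]

0: 0x6f (blk 27, set 3) → MISS  vc=[]
1: 0x3d (blk 15, set 3) → MISS  vc=[27]
2: 0x3f (blk 15, set 3) → L1-HIT  vc=[27]
3: 0x3d (blk 15, set 3) → L1-HIT  vc=[27]
4: 0x6f (blk 27, set 3) → VC-HIT  vc=[15]
5: 0x5b (blk 22, set 2) → MISS  vc=[15]
6: 0x3e (blk 15, set 3) → VC-HIT  vc=[27]
7: 0x3d (blk 15, set 3) → L1-HIT  vc=[27]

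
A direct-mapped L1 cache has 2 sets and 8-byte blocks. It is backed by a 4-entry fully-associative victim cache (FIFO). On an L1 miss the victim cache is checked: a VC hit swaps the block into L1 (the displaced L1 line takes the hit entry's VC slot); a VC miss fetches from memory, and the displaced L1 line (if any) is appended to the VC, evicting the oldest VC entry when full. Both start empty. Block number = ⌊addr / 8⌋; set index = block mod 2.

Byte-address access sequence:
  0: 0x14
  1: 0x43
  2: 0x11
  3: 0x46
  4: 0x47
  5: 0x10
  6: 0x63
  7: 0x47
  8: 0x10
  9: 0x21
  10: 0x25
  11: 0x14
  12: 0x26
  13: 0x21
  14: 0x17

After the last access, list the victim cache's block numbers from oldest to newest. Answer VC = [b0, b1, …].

0: 0x14 (blk 2, set 0) → MISS  vc=[]
1: 0x43 (blk 8, set 0) → MISS  vc=[2]
2: 0x11 (blk 2, set 0) → VC-HIT  vc=[8]
3: 0x46 (blk 8, set 0) → VC-HIT  vc=[2]
4: 0x47 (blk 8, set 0) → L1-HIT  vc=[2]
5: 0x10 (blk 2, set 0) → VC-HIT  vc=[8]
6: 0x63 (blk 12, set 0) → MISS  vc=[8, 2]
7: 0x47 (blk 8, set 0) → VC-HIT  vc=[12, 2]
8: 0x10 (blk 2, set 0) → VC-HIT  vc=[12, 8]
9: 0x21 (blk 4, set 0) → MISS  vc=[12, 8, 2]
10: 0x25 (blk 4, set 0) → L1-HIT  vc=[12, 8, 2]
11: 0x14 (blk 2, set 0) → VC-HIT  vc=[12, 8, 4]
12: 0x26 (blk 4, set 0) → VC-HIT  vc=[12, 8, 2]
13: 0x21 (blk 4, set 0) → L1-HIT  vc=[12, 8, 2]
14: 0x17 (blk 2, set 0) → VC-HIT  vc=[12, 8, 4]

VC = [12, 8, 4]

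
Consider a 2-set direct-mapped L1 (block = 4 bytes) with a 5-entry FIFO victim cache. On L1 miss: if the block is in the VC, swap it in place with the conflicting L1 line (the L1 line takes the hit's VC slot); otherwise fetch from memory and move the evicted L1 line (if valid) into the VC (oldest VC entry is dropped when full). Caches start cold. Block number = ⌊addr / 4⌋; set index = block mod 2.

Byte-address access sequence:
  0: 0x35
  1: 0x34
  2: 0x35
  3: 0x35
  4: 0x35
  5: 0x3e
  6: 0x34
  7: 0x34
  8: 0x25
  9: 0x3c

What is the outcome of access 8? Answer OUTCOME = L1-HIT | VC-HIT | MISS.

OUTCOME = MISS

  [0] addr=0x35 blk=13 s=1: MISS | VC []
  [1] addr=0x34 blk=13 s=1: L1-HIT | VC []
  [2] addr=0x35 blk=13 s=1: L1-HIT | VC []
  [3] addr=0x35 blk=13 s=1: L1-HIT | VC []
  [4] addr=0x35 blk=13 s=1: L1-HIT | VC []
  [5] addr=0x3e blk=15 s=1: MISS | VC [13]
  [6] addr=0x34 blk=13 s=1: VC-HIT | VC [15]
  [7] addr=0x34 blk=13 s=1: L1-HIT | VC [15]
  [8] addr=0x25 blk=9 s=1: MISS | VC [15, 13]
  [9] addr=0x3c blk=15 s=1: VC-HIT | VC [9, 13]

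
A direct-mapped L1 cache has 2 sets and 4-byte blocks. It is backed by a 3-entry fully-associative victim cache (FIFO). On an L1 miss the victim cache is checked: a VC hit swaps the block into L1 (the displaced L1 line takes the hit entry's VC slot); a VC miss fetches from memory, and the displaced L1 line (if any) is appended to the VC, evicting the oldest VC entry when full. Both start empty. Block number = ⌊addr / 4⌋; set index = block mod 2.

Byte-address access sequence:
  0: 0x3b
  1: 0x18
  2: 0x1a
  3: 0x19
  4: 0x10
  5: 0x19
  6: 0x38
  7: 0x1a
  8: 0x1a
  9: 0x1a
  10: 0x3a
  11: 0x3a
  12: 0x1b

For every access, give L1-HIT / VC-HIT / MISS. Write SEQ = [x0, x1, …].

SEQ = [MISS, MISS, L1-HIT, L1-HIT, MISS, VC-HIT, VC-HIT, VC-HIT, L1-HIT, L1-HIT, VC-HIT, L1-HIT, VC-HIT]

0: 0x3b (blk 14, set 0) → MISS  vc=[]
1: 0x18 (blk 6, set 0) → MISS  vc=[14]
2: 0x1a (blk 6, set 0) → L1-HIT  vc=[14]
3: 0x19 (blk 6, set 0) → L1-HIT  vc=[14]
4: 0x10 (blk 4, set 0) → MISS  vc=[14, 6]
5: 0x19 (blk 6, set 0) → VC-HIT  vc=[14, 4]
6: 0x38 (blk 14, set 0) → VC-HIT  vc=[6, 4]
7: 0x1a (blk 6, set 0) → VC-HIT  vc=[14, 4]
8: 0x1a (blk 6, set 0) → L1-HIT  vc=[14, 4]
9: 0x1a (blk 6, set 0) → L1-HIT  vc=[14, 4]
10: 0x3a (blk 14, set 0) → VC-HIT  vc=[6, 4]
11: 0x3a (blk 14, set 0) → L1-HIT  vc=[6, 4]
12: 0x1b (blk 6, set 0) → VC-HIT  vc=[14, 4]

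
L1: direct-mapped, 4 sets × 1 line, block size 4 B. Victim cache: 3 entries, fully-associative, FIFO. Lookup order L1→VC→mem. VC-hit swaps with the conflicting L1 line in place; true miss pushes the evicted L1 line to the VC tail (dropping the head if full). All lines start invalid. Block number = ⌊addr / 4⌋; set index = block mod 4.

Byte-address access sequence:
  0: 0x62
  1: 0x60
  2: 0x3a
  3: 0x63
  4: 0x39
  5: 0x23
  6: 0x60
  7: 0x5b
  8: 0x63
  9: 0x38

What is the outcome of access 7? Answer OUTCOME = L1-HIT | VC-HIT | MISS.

OUTCOME = MISS

#0 0x62→b24/s0 MISS; vc=[]
#1 0x60→b24/s0 L1-HIT; vc=[]
#2 0x3a→b14/s2 MISS; vc=[]
#3 0x63→b24/s0 L1-HIT; vc=[]
#4 0x39→b14/s2 L1-HIT; vc=[]
#5 0x23→b8/s0 MISS; vc=[24]
#6 0x60→b24/s0 VC-HIT; vc=[8]
#7 0x5b→b22/s2 MISS; vc=[8,14]
#8 0x63→b24/s0 L1-HIT; vc=[8,14]
#9 0x38→b14/s2 VC-HIT; vc=[8,22]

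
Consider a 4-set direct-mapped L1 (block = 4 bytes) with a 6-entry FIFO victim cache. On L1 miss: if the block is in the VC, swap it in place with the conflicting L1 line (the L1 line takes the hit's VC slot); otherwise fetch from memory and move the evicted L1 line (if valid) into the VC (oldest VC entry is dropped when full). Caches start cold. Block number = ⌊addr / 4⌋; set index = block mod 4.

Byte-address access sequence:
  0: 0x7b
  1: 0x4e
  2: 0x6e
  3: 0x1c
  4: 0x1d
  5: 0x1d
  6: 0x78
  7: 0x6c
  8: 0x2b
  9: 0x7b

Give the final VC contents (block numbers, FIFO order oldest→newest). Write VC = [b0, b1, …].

VC = [19, 7, 10]

0: 0x7b (blk 30, set 2) → MISS  vc=[]
1: 0x4e (blk 19, set 3) → MISS  vc=[]
2: 0x6e (blk 27, set 3) → MISS  vc=[19]
3: 0x1c (blk 7, set 3) → MISS  vc=[19, 27]
4: 0x1d (blk 7, set 3) → L1-HIT  vc=[19, 27]
5: 0x1d (blk 7, set 3) → L1-HIT  vc=[19, 27]
6: 0x78 (blk 30, set 2) → L1-HIT  vc=[19, 27]
7: 0x6c (blk 27, set 3) → VC-HIT  vc=[19, 7]
8: 0x2b (blk 10, set 2) → MISS  vc=[19, 7, 30]
9: 0x7b (blk 30, set 2) → VC-HIT  vc=[19, 7, 10]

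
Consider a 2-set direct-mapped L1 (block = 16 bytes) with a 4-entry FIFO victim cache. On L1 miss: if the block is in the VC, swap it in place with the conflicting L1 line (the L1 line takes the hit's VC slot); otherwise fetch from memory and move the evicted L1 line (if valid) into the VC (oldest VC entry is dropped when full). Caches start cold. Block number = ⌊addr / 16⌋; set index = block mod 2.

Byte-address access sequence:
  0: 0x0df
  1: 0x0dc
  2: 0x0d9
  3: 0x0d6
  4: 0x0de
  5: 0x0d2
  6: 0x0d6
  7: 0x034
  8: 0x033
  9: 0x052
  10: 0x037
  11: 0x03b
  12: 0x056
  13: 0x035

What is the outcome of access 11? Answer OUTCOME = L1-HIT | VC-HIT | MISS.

OUTCOME = L1-HIT

  [0] addr=0xdf blk=13 s=1: MISS | VC []
  [1] addr=0xdc blk=13 s=1: L1-HIT | VC []
  [2] addr=0xd9 blk=13 s=1: L1-HIT | VC []
  [3] addr=0xd6 blk=13 s=1: L1-HIT | VC []
  [4] addr=0xde blk=13 s=1: L1-HIT | VC []
  [5] addr=0xd2 blk=13 s=1: L1-HIT | VC []
  [6] addr=0xd6 blk=13 s=1: L1-HIT | VC []
  [7] addr=0x34 blk=3 s=1: MISS | VC [13]
  [8] addr=0x33 blk=3 s=1: L1-HIT | VC [13]
  [9] addr=0x52 blk=5 s=1: MISS | VC [13, 3]
  [10] addr=0x37 blk=3 s=1: VC-HIT | VC [13, 5]
  [11] addr=0x3b blk=3 s=1: L1-HIT | VC [13, 5]
  [12] addr=0x56 blk=5 s=1: VC-HIT | VC [13, 3]
  [13] addr=0x35 blk=3 s=1: VC-HIT | VC [13, 5]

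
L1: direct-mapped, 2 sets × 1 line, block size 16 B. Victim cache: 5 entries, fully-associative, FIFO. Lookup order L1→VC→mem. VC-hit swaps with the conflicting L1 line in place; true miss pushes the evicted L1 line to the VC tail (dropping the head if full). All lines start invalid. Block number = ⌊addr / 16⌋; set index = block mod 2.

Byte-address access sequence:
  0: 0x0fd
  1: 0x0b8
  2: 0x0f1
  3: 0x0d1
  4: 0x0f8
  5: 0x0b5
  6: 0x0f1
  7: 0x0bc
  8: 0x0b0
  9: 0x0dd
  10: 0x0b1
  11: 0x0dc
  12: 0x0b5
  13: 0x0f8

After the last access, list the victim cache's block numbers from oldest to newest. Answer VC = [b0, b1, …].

VC = [11, 13]

  [0] addr=0xfd blk=15 s=1: MISS | VC []
  [1] addr=0xb8 blk=11 s=1: MISS | VC [15]
  [2] addr=0xf1 blk=15 s=1: VC-HIT | VC [11]
  [3] addr=0xd1 blk=13 s=1: MISS | VC [11, 15]
  [4] addr=0xf8 blk=15 s=1: VC-HIT | VC [11, 13]
  [5] addr=0xb5 blk=11 s=1: VC-HIT | VC [15, 13]
  [6] addr=0xf1 blk=15 s=1: VC-HIT | VC [11, 13]
  [7] addr=0xbc blk=11 s=1: VC-HIT | VC [15, 13]
  [8] addr=0xb0 blk=11 s=1: L1-HIT | VC [15, 13]
  [9] addr=0xdd blk=13 s=1: VC-HIT | VC [15, 11]
  [10] addr=0xb1 blk=11 s=1: VC-HIT | VC [15, 13]
  [11] addr=0xdc blk=13 s=1: VC-HIT | VC [15, 11]
  [12] addr=0xb5 blk=11 s=1: VC-HIT | VC [15, 13]
  [13] addr=0xf8 blk=15 s=1: VC-HIT | VC [11, 13]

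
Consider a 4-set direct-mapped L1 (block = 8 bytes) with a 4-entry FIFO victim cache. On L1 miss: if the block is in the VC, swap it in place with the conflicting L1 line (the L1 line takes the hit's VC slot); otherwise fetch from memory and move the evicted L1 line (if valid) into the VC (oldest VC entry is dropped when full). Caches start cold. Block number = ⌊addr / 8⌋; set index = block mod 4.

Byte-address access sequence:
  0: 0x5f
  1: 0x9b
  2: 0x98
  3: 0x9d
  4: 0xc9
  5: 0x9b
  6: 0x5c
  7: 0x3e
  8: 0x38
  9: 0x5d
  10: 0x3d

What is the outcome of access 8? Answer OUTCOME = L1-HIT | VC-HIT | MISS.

  [0] addr=0x5f blk=11 s=3: MISS | VC []
  [1] addr=0x9b blk=19 s=3: MISS | VC [11]
  [2] addr=0x98 blk=19 s=3: L1-HIT | VC [11]
  [3] addr=0x9d blk=19 s=3: L1-HIT | VC [11]
  [4] addr=0xc9 blk=25 s=1: MISS | VC [11]
  [5] addr=0x9b blk=19 s=3: L1-HIT | VC [11]
  [6] addr=0x5c blk=11 s=3: VC-HIT | VC [19]
  [7] addr=0x3e blk=7 s=3: MISS | VC [19, 11]
  [8] addr=0x38 blk=7 s=3: L1-HIT | VC [19, 11]
  [9] addr=0x5d blk=11 s=3: VC-HIT | VC [19, 7]
  [10] addr=0x3d blk=7 s=3: VC-HIT | VC [19, 11]

OUTCOME = L1-HIT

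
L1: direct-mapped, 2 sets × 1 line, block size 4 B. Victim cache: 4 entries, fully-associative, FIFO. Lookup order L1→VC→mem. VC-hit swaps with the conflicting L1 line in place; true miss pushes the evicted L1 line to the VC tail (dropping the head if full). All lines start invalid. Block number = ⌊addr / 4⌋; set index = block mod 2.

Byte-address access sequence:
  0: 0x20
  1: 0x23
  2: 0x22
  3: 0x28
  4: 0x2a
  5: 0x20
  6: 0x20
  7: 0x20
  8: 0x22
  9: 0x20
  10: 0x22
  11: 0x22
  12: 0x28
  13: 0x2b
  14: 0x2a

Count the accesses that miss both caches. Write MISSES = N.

0: 0x20 (blk 8, set 0) → MISS  vc=[]
1: 0x23 (blk 8, set 0) → L1-HIT  vc=[]
2: 0x22 (blk 8, set 0) → L1-HIT  vc=[]
3: 0x28 (blk 10, set 0) → MISS  vc=[8]
4: 0x2a (blk 10, set 0) → L1-HIT  vc=[8]
5: 0x20 (blk 8, set 0) → VC-HIT  vc=[10]
6: 0x20 (blk 8, set 0) → L1-HIT  vc=[10]
7: 0x20 (blk 8, set 0) → L1-HIT  vc=[10]
8: 0x22 (blk 8, set 0) → L1-HIT  vc=[10]
9: 0x20 (blk 8, set 0) → L1-HIT  vc=[10]
10: 0x22 (blk 8, set 0) → L1-HIT  vc=[10]
11: 0x22 (blk 8, set 0) → L1-HIT  vc=[10]
12: 0x28 (blk 10, set 0) → VC-HIT  vc=[8]
13: 0x2b (blk 10, set 0) → L1-HIT  vc=[8]
14: 0x2a (blk 10, set 0) → L1-HIT  vc=[8]

MISSES = 2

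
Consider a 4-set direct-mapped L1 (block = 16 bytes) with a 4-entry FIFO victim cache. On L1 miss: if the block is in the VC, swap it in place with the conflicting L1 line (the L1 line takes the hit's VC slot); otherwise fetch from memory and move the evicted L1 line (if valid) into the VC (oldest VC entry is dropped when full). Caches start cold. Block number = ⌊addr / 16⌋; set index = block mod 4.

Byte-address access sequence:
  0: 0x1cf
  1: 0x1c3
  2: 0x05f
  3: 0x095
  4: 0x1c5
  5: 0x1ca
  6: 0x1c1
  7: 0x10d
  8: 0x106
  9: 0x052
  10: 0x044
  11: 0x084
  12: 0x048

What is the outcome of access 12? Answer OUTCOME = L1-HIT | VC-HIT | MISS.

OUTCOME = VC-HIT

  [0] addr=0x1cf blk=28 s=0: MISS | VC []
  [1] addr=0x1c3 blk=28 s=0: L1-HIT | VC []
  [2] addr=0x5f blk=5 s=1: MISS | VC []
  [3] addr=0x95 blk=9 s=1: MISS | VC [5]
  [4] addr=0x1c5 blk=28 s=0: L1-HIT | VC [5]
  [5] addr=0x1ca blk=28 s=0: L1-HIT | VC [5]
  [6] addr=0x1c1 blk=28 s=0: L1-HIT | VC [5]
  [7] addr=0x10d blk=16 s=0: MISS | VC [5, 28]
  [8] addr=0x106 blk=16 s=0: L1-HIT | VC [5, 28]
  [9] addr=0x52 blk=5 s=1: VC-HIT | VC [9, 28]
  [10] addr=0x44 blk=4 s=0: MISS | VC [9, 28, 16]
  [11] addr=0x84 blk=8 s=0: MISS | VC [9, 28, 16, 4]
  [12] addr=0x48 blk=4 s=0: VC-HIT | VC [9, 28, 16, 8]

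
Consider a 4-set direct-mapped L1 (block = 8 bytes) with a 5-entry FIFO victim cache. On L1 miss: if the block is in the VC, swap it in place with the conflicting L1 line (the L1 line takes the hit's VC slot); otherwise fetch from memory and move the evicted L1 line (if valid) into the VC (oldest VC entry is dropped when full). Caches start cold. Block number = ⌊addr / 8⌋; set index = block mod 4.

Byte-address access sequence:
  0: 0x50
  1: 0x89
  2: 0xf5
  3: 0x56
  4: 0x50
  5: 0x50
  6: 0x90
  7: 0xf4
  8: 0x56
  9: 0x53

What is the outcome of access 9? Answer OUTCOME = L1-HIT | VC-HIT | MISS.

  [0] addr=0x50 blk=10 s=2: MISS | VC []
  [1] addr=0x89 blk=17 s=1: MISS | VC []
  [2] addr=0xf5 blk=30 s=2: MISS | VC [10]
  [3] addr=0x56 blk=10 s=2: VC-HIT | VC [30]
  [4] addr=0x50 blk=10 s=2: L1-HIT | VC [30]
  [5] addr=0x50 blk=10 s=2: L1-HIT | VC [30]
  [6] addr=0x90 blk=18 s=2: MISS | VC [30, 10]
  [7] addr=0xf4 blk=30 s=2: VC-HIT | VC [18, 10]
  [8] addr=0x56 blk=10 s=2: VC-HIT | VC [18, 30]
  [9] addr=0x53 blk=10 s=2: L1-HIT | VC [18, 30]

OUTCOME = L1-HIT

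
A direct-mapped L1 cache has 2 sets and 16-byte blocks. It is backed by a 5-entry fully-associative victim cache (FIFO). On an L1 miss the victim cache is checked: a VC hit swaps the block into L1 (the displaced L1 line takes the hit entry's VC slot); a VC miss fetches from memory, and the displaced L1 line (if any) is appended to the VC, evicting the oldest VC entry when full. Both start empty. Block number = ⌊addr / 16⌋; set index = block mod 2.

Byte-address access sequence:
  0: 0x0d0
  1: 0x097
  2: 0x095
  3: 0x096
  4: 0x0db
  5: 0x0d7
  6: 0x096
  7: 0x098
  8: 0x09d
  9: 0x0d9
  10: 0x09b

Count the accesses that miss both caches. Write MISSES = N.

MISSES = 2

0: 0xd0 (blk 13, set 1) → MISS  vc=[]
1: 0x97 (blk 9, set 1) → MISS  vc=[13]
2: 0x95 (blk 9, set 1) → L1-HIT  vc=[13]
3: 0x96 (blk 9, set 1) → L1-HIT  vc=[13]
4: 0xdb (blk 13, set 1) → VC-HIT  vc=[9]
5: 0xd7 (blk 13, set 1) → L1-HIT  vc=[9]
6: 0x96 (blk 9, set 1) → VC-HIT  vc=[13]
7: 0x98 (blk 9, set 1) → L1-HIT  vc=[13]
8: 0x9d (blk 9, set 1) → L1-HIT  vc=[13]
9: 0xd9 (blk 13, set 1) → VC-HIT  vc=[9]
10: 0x9b (blk 9, set 1) → VC-HIT  vc=[13]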